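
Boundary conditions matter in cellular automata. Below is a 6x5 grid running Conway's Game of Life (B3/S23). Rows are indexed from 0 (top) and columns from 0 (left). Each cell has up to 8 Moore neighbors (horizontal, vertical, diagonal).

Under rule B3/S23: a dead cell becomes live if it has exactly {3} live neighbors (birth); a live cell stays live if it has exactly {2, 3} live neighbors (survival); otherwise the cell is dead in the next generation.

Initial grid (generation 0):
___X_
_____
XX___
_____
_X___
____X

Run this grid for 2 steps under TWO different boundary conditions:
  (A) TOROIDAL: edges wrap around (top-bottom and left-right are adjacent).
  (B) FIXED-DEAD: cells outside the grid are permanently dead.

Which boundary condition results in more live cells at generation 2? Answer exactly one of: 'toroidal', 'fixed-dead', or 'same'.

Answer: same

Derivation:
Under TOROIDAL boundary, generation 2:
_____
_____
_____
_____
_____
_____
Population = 0

Under FIXED-DEAD boundary, generation 2:
_____
_____
_____
_____
_____
_____
Population = 0

Comparison: toroidal=0, fixed-dead=0 -> same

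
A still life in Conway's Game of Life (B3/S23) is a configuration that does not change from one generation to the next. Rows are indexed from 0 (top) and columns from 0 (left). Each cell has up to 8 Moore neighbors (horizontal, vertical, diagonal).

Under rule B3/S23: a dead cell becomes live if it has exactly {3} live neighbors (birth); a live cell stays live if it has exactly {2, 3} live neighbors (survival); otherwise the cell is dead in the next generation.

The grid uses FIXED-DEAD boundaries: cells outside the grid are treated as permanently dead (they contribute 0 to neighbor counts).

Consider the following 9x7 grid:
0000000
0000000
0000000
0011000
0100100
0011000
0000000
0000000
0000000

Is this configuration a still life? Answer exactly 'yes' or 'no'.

Answer: yes

Derivation:
Compute generation 1 and compare to generation 0 (given above):
Generation 1:
0000000
0000000
0000000
0011000
0100100
0011000
0000000
0000000
0000000
The grids are IDENTICAL -> still life.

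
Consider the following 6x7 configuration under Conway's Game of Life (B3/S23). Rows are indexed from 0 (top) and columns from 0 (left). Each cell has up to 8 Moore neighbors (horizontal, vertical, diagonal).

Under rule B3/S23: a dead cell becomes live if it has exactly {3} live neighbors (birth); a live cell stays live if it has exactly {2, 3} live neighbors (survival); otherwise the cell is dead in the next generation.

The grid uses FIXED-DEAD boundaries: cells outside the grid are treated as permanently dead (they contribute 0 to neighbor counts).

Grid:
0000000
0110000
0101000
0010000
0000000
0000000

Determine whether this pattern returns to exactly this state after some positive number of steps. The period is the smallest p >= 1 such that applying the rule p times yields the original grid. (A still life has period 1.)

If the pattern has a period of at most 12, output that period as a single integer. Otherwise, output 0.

Answer: 1

Derivation:
Simulating and comparing each generation to the original:
Gen 0 (original, given above): 5 live cells
Gen 1: 5 live cells, MATCHES original -> period = 1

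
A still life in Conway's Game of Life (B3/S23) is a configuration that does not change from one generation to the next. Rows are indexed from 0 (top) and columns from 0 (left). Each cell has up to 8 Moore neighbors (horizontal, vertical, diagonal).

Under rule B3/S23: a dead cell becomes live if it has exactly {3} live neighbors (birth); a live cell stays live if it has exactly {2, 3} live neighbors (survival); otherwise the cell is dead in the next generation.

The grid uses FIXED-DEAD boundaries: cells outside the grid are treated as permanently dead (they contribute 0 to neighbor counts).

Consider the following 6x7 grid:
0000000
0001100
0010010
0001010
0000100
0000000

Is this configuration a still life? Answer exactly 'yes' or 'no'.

Answer: yes

Derivation:
Compute generation 1 and compare to generation 0 (given above):
Generation 1:
0000000
0001100
0010010
0001010
0000100
0000000
The grids are IDENTICAL -> still life.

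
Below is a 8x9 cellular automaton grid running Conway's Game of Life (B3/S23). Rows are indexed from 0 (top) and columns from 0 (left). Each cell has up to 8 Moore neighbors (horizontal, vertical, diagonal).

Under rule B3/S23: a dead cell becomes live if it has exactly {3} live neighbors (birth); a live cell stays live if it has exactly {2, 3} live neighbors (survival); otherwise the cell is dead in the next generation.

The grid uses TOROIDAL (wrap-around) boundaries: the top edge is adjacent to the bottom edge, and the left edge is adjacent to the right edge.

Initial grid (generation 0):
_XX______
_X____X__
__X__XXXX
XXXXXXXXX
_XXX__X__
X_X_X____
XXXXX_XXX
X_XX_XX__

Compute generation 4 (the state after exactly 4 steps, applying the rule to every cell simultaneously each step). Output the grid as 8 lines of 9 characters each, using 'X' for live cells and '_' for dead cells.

Answer: _X____X__
_X__X_X_X
X____XX__
_________
_________
_________
_________
_______XX

Derivation:
Simulating step by step:
Generation 0 (given above): 38 live cells
Generation 1: 15 live cells
X__X_XX__
XX___XX__
_________
_________
______X__
____X_X__
______XX_
_____XX__
Generation 2: 12 live cells
XX_____X_
XX__XXX__
_________
_________
_____X___
______X__
_______X_
____X____
Generation 3: 13 live cells
XX__X_X_X
XX___XX_X
_____X___
_________
_________
______X__
_________
________X
Generation 4: 11 live cells
(generation 4 grid is the final answer)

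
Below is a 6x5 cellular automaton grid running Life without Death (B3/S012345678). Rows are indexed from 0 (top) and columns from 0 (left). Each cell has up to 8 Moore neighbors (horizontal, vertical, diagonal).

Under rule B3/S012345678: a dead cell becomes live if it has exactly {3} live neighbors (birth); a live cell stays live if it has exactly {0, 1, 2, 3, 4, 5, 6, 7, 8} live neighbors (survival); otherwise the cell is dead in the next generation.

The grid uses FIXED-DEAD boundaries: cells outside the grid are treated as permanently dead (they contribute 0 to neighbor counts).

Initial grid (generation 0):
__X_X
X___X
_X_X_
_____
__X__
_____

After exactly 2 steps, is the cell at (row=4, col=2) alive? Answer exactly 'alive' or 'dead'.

Simulating step by step:
Generation 0 (given above): 7 live cells
Generation 1: 11 live cells
__XXX
XXX_X
_X_X_
__X__
__X__
_____
Generation 2: 14 live cells
__XXX
XXX_X
XX_X_
_XXX_
__X__
_____

Cell (4,2) at generation 2: 1 -> alive

Answer: alive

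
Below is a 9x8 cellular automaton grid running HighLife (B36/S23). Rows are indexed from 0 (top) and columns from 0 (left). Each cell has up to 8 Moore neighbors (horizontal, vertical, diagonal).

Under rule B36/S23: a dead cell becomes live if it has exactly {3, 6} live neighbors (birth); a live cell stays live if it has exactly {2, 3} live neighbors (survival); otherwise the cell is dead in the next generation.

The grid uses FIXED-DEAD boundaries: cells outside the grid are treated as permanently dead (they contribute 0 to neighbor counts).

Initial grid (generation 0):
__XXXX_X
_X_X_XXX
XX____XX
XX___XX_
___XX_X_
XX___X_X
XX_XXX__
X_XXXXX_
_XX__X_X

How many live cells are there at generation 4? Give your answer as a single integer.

Simulating step by step:
Generation 0 (given above): 40 live cells
Generation 1: 23 live cells
__XX_X_X
XX_X____
____X___
XXX_X___
__X_X__X
XX__X___
________
XX______
_XX__X__
Generation 2: 23 live cells
_XXXX___
_X_X____
____X___
_XX_XX__
_XX_XX__
_X_X____
________
XXX_____
XXX_____
Generation 3: 19 live cells
_X_XX___
_X______
_X__XX__
_XX_____
X____X__
_X_XX___
X_______
X_X_____
X_X_____
Generation 4: 22 live cells
__X_____
XX_X_X__
XX______
XXX_XX__
X__XX___
XX__X___
X_XX____
X_______
________
Population at generation 4: 22

Answer: 22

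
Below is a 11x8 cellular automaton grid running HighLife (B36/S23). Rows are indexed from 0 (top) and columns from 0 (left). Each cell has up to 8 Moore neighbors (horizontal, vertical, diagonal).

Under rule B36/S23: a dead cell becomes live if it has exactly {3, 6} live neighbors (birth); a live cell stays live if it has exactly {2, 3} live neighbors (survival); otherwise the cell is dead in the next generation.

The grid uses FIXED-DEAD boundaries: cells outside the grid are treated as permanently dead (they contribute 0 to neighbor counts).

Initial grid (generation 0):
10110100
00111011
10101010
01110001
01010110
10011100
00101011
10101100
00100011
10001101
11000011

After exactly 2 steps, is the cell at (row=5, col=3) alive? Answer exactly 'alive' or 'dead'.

Answer: dead

Derivation:
Simulating step by step:
Generation 0 (given above): 44 live cells
Generation 1: 33 live cells
01100110
00000011
00001010
10000001
11101110
01000001
00110110
00101000
00000001
10000110
11000111
Generation 2: 36 live cells
00000111
00000001
00000110
10011001
10100111
10000001
01111110
00101110
00000110
11000100
11000101

Cell (5,3) at generation 2: 0 -> dead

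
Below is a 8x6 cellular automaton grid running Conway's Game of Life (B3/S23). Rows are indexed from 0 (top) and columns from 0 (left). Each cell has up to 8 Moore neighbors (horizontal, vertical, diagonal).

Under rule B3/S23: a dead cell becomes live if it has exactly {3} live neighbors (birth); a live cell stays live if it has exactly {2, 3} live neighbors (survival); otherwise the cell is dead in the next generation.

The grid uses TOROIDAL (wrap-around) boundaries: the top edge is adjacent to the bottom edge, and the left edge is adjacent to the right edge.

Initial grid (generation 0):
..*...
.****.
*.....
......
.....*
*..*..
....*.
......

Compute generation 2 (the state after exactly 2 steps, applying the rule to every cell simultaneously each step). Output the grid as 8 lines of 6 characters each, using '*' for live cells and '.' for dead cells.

Simulating step by step:
Generation 0 (given above): 10 live cells
Generation 1: 10 live cells
.**...
.***..
.***..
......
......
....**
......
......
Generation 2: 6 live cells
(generation 2 grid is the final answer)

Answer: .*.*..
*.....
.*.*..
..*...
......
......
......
......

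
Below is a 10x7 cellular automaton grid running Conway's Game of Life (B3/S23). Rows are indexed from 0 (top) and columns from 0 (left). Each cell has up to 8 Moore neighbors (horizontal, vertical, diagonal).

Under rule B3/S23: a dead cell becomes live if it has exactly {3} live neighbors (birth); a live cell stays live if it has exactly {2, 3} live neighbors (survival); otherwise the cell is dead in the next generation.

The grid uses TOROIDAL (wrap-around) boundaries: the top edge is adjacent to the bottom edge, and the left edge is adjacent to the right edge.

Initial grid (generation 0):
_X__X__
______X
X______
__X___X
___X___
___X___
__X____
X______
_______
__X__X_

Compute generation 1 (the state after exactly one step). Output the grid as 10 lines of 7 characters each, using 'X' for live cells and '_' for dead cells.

Simulating step by step:
Generation 0 (given above): 12 live cells
Generation 1: 8 live cells
(generation 1 grid is the final answer)

Answer: _____X_
X______
X_____X
_______
__XX___
__XX___
_______
_______
_______
_______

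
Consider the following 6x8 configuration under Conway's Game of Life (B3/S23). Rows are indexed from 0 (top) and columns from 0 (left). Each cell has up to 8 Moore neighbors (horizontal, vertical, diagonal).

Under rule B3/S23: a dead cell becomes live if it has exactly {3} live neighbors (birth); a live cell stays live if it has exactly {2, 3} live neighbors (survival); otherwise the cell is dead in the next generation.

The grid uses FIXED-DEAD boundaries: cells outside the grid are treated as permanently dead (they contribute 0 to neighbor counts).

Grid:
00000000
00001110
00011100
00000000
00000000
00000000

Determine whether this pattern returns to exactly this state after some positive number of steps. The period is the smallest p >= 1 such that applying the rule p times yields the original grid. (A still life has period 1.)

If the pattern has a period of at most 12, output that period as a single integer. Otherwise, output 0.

Answer: 2

Derivation:
Simulating and comparing each generation to the original:
Gen 0 (original, given above): 6 live cells
Gen 1: 6 live cells, differs from original
Gen 2: 6 live cells, MATCHES original -> period = 2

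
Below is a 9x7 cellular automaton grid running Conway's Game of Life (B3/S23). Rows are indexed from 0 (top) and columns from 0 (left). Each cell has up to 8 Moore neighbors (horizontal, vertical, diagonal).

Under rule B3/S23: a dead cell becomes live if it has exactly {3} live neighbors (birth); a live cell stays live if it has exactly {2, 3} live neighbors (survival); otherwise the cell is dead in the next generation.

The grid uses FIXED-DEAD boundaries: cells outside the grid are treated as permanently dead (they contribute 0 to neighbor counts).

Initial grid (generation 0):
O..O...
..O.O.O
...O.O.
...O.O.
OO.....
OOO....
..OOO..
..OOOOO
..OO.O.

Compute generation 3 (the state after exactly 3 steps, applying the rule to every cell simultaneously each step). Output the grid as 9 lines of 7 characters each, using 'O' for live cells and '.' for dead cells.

Simulating step by step:
Generation 0 (given above): 25 live cells
Generation 1: 16 live cells
...O...
..O.OO.
..OO.OO
..O....
O......
O......
.......
.O....O
..O..OO
Generation 2: 17 live cells
...OO..
..O..OO
.OO..OO
.OOO...
.O.....
.......
.......
.....OO
.....OO
Generation 3: 16 live cells
(generation 3 grid is the final answer)

Answer: ...OOO.
.OO...O
....OOO
O..O...
.O.....
.......
.......
.....OO
.....OO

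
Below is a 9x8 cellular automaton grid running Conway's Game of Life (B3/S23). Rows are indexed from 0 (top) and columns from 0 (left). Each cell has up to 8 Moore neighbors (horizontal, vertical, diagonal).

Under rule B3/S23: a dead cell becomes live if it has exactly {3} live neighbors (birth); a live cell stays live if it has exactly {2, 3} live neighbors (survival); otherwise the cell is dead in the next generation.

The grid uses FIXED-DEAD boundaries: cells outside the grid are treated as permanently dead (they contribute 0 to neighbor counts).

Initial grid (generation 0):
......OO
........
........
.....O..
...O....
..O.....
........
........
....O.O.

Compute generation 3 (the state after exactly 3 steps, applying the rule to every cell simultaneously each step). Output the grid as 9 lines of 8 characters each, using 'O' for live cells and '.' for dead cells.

Answer: ........
........
........
........
........
........
........
........
........

Derivation:
Simulating step by step:
Generation 0 (given above): 7 live cells
Generation 1: 0 live cells
........
........
........
........
........
........
........
........
........
Generation 2: 0 live cells
........
........
........
........
........
........
........
........
........
Generation 3: 0 live cells
(generation 3 grid is the final answer)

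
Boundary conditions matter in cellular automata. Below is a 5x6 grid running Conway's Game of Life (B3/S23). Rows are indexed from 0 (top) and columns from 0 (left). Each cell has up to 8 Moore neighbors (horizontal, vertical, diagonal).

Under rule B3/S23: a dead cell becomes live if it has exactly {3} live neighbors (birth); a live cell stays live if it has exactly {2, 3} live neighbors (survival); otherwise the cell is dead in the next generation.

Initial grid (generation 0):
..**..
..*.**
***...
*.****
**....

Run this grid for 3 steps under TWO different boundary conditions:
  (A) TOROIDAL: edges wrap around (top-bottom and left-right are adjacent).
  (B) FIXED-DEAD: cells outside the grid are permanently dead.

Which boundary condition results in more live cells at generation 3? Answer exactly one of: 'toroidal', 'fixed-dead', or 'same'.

Under TOROIDAL boundary, generation 3:
......
..*...
......
.**...
.**...
Population = 5

Under FIXED-DEAD boundary, generation 3:
...**.
.....*
...***
.**.**
.*.*..
Population = 12

Comparison: toroidal=5, fixed-dead=12 -> fixed-dead

Answer: fixed-dead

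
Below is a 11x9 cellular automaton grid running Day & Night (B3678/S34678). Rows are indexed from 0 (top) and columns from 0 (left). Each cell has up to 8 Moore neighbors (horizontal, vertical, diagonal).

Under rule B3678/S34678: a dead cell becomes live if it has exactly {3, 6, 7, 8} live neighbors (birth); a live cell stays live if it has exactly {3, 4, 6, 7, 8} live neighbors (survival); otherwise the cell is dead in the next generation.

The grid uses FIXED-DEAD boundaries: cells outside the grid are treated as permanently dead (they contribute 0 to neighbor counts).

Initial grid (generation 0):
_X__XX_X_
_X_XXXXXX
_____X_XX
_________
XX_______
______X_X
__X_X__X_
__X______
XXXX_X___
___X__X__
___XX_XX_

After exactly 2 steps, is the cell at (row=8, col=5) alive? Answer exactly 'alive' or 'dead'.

Simulating step by step:
Generation 0 (given above): 33 live cells
Generation 1: 26 live cells
__XXXX_XX
__X___X_X
_____X_XX
_________
_________
_X_____X_
___X_____
__X_X____
_XXXX____
_X_X__XX_
_____X___
Generation 2: 19 live cells
___X__XX_
______XXX
______XX_
_________
_________
_________
__X______
_XXXX____
_X__XX___
___X_X___
______X__

Cell (8,5) at generation 2: 1 -> alive

Answer: alive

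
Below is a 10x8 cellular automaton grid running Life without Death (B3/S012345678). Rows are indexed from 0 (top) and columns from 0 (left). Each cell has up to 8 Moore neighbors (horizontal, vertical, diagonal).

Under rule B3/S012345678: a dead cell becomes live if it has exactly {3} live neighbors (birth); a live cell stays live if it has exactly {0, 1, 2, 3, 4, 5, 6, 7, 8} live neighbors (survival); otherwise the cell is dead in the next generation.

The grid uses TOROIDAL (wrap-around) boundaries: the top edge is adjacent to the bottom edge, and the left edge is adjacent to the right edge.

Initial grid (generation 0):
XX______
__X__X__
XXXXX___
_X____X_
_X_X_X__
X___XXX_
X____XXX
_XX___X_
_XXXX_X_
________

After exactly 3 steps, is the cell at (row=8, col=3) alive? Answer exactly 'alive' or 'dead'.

Simulating step by step:
Generation 0 (given above): 30 live cells
Generation 1: 42 live cells
XX______
__X_XX__
XXXXXX__
_X___XX_
XXXX_X_X
XX__XXX_
X___XXXX
_XX_X_X_
_XXXXXX_
X__X____
Generation 2: 50 live cells
XXXXX___
__X_XX__
XXXXXX__
_X___XX_
XXXX_X_X
XX__XXX_
X_X_XXXX
_XX_X_X_
XXXXXXXX
X__X_X_X
Generation 3: 52 live cells
XXXXX_XX
__X_XX__
XXXXXX__
_X___XX_
XXXX_X_X
XX__XXX_
X_X_XXXX
_XX_X_X_
XXXXXXXX
X__X_X_X

Cell (8,3) at generation 3: 1 -> alive

Answer: alive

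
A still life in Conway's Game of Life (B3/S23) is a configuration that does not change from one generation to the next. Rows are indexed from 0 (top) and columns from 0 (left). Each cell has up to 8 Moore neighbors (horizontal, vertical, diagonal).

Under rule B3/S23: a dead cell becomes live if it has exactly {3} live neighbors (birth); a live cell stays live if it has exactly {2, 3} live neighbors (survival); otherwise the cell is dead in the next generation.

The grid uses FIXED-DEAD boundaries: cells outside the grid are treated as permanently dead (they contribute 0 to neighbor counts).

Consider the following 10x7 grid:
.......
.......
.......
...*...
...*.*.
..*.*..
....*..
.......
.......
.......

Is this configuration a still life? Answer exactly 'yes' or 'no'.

Answer: no

Derivation:
Compute generation 1 and compare to generation 0 (given above):
Generation 1:
.......
.......
.......
....*..
..**...
....**.
...*...
.......
.......
.......
Cell (3,3) differs: gen0=1 vs gen1=0 -> NOT a still life.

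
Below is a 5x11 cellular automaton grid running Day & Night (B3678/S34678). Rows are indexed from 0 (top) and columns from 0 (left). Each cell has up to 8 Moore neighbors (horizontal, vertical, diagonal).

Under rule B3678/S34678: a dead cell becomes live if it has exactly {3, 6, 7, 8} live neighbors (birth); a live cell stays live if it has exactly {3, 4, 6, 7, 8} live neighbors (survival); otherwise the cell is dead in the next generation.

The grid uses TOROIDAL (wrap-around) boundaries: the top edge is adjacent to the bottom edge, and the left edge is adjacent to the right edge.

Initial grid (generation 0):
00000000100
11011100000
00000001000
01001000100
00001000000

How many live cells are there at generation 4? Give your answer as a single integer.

Answer: 0

Derivation:
Simulating step by step:
Generation 0 (given above): 11 live cells
Generation 1: 7 live cells
00010100000
00000000000
11110100000
00000000000
00000000000
Generation 2: 4 live cells
00000000000
01010000000
00000000000
01100000000
00000000000
Generation 3: 1 live cells
00000000000
00000000000
01000000000
00000000000
00000000000
Generation 4: 0 live cells
00000000000
00000000000
00000000000
00000000000
00000000000
Population at generation 4: 0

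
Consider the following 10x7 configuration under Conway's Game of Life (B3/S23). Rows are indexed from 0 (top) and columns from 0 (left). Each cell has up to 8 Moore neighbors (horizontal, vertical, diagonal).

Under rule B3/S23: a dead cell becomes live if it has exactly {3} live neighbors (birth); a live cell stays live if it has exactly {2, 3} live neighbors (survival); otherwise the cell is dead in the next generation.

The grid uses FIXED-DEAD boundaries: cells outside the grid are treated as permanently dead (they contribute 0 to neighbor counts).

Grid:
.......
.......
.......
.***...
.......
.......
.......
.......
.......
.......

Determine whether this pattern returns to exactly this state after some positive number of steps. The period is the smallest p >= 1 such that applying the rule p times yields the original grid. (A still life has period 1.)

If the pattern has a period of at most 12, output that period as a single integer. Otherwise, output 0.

Simulating and comparing each generation to the original:
Gen 0 (original, given above): 3 live cells
Gen 1: 3 live cells, differs from original
Gen 2: 3 live cells, MATCHES original -> period = 2

Answer: 2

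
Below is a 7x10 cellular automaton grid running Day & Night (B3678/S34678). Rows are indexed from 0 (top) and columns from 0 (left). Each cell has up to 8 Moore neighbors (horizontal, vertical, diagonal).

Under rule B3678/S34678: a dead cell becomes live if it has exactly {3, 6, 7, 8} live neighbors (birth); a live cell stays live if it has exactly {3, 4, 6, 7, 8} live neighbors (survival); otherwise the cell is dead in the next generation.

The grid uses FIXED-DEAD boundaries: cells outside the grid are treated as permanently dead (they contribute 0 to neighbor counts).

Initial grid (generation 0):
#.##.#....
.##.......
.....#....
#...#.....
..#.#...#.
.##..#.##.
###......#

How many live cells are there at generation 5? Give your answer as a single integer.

Simulating step by step:
Generation 0 (given above): 21 live cells
Generation 1: 17 live cells
..#.......
.####.....
.#........
...#.#....
.....#.#..
#.#.....##
.##.....#.
Generation 2: 14 live cells
.##.......
.###......
..........
....#.#...
....#.#.#.
.......##.
.#.......#
Generation 3: 12 live cells
.###......
.##.......
..##......
.......#..
..........
.......###
........#.
Generation 4: 11 live cells
.##.......
.##.......
.##.......
..........
.......#..
........#.
.......###
Generation 5: 9 live cells
.##.......
#..#......
.##.......
..........
..........
........##
........#.
Population at generation 5: 9

Answer: 9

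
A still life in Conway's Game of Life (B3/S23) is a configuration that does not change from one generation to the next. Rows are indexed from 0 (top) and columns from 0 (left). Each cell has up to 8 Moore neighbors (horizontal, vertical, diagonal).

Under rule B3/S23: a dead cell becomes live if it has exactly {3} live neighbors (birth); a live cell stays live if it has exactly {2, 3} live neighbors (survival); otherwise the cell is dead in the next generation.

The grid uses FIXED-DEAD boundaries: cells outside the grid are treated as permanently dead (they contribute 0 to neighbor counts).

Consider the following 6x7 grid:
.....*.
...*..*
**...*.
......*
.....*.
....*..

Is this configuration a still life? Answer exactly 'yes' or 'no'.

Compute generation 1 and compare to generation 0 (given above):
Generation 1:
.......
....***
.....**
.....**
.....*.
.......
Cell (0,5) differs: gen0=1 vs gen1=0 -> NOT a still life.

Answer: no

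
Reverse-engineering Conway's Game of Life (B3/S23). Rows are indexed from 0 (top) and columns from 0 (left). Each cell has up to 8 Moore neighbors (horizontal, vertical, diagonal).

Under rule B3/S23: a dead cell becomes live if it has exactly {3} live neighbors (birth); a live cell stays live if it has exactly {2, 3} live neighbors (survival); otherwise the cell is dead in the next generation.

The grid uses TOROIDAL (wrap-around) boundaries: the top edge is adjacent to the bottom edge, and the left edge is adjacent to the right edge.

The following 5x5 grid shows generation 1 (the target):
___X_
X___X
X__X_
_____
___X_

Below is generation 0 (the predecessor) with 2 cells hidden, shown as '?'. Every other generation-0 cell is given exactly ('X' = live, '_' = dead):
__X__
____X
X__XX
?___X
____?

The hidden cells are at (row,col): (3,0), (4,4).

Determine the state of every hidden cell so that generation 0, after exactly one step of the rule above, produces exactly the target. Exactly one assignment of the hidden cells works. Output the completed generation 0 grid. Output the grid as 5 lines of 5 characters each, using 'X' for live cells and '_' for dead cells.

Answer: __X__
____X
X__XX
____X
____X

Derivation:
Hidden generation-0 cells (in order): (3,0), (4,4).
A hidden cell only influences target cells in its own 3x3 neighborhood. Try each of the 2^2 = 4 assignments, step the completed generation 0 forward once under B3/S23, and compare with the target:
  (3,0)=_ (4,4)=_ -> step gives (0,3)='_' but target has 'X' -> reject
  (3,0)=_ (4,4)=X -> step reproduces the target at every cell -> ACCEPT
  (3,0)=X (4,4)=_ -> step gives (0,3)='_' but target has 'X' -> reject
  (3,0)=X (4,4)=X -> step gives (2,0)='_' but target has 'X' -> reject
Unique solution: (3,0)=dead, (4,4)=live.
Check: live-neighbor counts of every cell in the completed generation 0:
21032
32243
31134
41144
21131
Applying B3/S23 to generation 0 with these counts gives:
___X_
X___X
X__X_
_____
___X_
which matches the target exactly.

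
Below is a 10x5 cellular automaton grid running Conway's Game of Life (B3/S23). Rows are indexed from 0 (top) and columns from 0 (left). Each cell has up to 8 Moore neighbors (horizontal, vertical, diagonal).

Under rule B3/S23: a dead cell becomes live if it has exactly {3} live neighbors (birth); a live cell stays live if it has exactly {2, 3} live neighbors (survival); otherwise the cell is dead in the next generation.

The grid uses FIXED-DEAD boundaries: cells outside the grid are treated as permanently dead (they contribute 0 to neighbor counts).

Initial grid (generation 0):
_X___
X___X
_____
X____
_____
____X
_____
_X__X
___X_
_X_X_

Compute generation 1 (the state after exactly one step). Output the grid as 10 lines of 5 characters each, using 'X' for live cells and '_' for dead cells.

Answer: _____
_____
_____
_____
_____
_____
_____
_____
___XX
__X__

Derivation:
Simulating step by step:
Generation 0 (given above): 10 live cells
Generation 1: 3 live cells
(generation 1 grid is the final answer)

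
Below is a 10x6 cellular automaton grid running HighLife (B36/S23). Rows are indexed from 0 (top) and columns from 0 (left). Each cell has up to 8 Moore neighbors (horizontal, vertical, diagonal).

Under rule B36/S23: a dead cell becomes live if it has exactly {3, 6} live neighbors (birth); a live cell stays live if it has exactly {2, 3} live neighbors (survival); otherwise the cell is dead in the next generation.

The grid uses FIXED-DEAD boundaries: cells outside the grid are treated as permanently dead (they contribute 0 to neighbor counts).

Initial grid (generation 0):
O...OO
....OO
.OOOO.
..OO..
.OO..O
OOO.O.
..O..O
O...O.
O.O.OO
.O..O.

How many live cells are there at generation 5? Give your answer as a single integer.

Answer: 6

Derivation:
Simulating step by step:
Generation 0 (given above): 28 live cells
Generation 1: 23 live cells
....OO
.OO...
.O...O
......
O...O.
O...OO
O.O.OO
....O.
O...OO
.O.OOO
Generation 2: 13 live cells
......
.OO.OO
.OO...
......
....OO
O.....
.O....
.O....
......
...O.O
Generation 3: 8 live cells
......
.OOO..
.OOO..
......
......
......
OO....
......
......
......
Generation 4: 6 live cells
..O...
.O.O..
.O.O..
..O...
......
......
......
......
......
......
Generation 5: 6 live cells
..O...
.O.O..
.O.O..
..O...
......
......
......
......
......
......
Population at generation 5: 6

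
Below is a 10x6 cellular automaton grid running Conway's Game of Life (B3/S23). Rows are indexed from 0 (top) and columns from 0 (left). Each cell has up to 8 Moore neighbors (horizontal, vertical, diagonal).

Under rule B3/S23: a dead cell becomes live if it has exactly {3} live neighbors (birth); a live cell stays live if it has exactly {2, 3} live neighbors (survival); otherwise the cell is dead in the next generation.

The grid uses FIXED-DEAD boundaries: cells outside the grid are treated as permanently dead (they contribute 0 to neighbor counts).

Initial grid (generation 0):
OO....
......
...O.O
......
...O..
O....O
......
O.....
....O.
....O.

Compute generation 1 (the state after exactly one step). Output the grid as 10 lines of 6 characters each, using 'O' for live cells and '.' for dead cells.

Simulating step by step:
Generation 0 (given above): 10 live cells
Generation 1: 1 live cells
(generation 1 grid is the final answer)

Answer: ......
......
......
....O.
......
......
......
......
......
......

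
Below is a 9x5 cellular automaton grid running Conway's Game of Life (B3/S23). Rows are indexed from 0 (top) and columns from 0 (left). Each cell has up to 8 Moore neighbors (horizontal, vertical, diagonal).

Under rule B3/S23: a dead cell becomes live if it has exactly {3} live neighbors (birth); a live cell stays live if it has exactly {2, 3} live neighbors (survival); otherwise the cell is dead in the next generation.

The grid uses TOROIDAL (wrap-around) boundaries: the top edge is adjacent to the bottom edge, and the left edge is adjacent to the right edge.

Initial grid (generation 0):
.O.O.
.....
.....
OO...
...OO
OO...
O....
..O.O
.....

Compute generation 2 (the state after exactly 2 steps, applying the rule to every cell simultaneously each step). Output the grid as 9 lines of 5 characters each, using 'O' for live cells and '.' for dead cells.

Simulating step by step:
Generation 0 (given above): 11 live cells
Generation 1: 10 live cells
.....
.....
.....
O...O
..O.O
OO...
O...O
.....
..OO.
Generation 2: 12 live cells
(generation 2 grid is the final answer)

Answer: .....
.....
.....
O..OO
...OO
.O.O.
OO..O
...OO
.....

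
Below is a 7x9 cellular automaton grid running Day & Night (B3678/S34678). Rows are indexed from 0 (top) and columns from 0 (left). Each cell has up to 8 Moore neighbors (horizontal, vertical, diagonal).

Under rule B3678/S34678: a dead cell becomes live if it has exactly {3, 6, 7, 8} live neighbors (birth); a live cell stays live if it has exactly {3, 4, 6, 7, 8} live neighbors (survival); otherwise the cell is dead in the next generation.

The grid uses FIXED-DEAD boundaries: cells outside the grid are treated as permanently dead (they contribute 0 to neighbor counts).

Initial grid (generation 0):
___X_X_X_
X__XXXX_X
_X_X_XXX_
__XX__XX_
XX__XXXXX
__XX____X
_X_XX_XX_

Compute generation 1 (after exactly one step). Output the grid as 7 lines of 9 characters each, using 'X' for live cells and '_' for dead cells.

Simulating step by step:
Generation 0 (given above): 33 live cells
Generation 1: 25 live cells
(generation 1 grid is the final answer)

Answer: _____X___
___XX_X__
___XX_X_X
X_XX_XXX_
_X__XXX_X
X_XX___XX
___X_____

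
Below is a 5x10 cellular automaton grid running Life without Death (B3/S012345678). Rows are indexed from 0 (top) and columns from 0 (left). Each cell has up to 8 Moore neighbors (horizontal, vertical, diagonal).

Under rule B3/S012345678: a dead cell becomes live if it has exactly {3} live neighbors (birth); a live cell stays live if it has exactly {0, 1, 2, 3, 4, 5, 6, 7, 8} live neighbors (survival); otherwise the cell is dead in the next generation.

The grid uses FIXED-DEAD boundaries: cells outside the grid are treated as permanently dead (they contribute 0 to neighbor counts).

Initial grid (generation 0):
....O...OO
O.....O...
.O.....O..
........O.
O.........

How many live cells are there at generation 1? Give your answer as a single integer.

Answer: 11

Derivation:
Simulating step by step:
Generation 0 (given above): 9 live cells
Generation 1: 11 live cells
....O...OO
O.....OOO.
.O.....O..
........O.
O.........
Population at generation 1: 11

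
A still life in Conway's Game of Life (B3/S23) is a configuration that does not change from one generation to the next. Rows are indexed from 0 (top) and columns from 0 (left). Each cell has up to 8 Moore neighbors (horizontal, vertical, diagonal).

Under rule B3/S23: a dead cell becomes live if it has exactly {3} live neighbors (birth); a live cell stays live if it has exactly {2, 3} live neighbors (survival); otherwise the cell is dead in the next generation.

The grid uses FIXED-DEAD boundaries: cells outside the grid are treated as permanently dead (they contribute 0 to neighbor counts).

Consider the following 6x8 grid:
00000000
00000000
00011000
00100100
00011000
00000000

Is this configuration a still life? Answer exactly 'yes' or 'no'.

Answer: yes

Derivation:
Compute generation 1 and compare to generation 0 (given above):
Generation 1:
00000000
00000000
00011000
00100100
00011000
00000000
The grids are IDENTICAL -> still life.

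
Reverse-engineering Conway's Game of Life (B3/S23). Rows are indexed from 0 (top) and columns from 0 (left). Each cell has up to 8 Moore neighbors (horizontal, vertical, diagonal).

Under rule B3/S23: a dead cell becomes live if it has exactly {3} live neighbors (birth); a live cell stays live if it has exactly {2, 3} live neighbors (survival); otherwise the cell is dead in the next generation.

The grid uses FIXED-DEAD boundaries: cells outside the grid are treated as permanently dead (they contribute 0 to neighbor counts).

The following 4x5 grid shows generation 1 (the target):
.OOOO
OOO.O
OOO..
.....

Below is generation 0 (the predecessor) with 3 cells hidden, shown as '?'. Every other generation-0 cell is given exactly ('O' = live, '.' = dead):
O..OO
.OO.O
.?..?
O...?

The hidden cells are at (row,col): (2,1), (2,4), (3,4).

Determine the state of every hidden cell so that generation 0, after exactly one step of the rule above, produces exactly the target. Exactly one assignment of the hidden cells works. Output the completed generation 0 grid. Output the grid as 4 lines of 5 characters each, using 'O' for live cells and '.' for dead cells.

Answer: O..OO
.OO.O
.O...
O....

Derivation:
Hidden generation-0 cells (in order): (2,1), (2,4), (3,4).
A hidden cell only influences target cells in its own 3x3 neighborhood. Try each of the 2^3 = 8 assignments, step the completed generation 0 forward once under B3/S23, and compare with the target:
  (2,1)=. (2,4)=. (3,4)=. -> step gives (1,0)='.' but target has 'O' -> reject
  (2,1)=. (2,4)=. (3,4)=O -> step gives (1,0)='.' but target has 'O' -> reject
  (2,1)=. (2,4)=O (3,4)=. -> step gives (1,0)='.' but target has 'O' -> reject
  (2,1)=. (2,4)=O (3,4)=O -> step gives (1,0)='.' but target has 'O' -> reject
  (2,1)=O (2,4)=. (3,4)=. -> step reproduces the target at every cell -> ACCEPT
  (2,1)=O (2,4)=. (3,4)=O -> step gives (2,3)='O' but target has '.' -> reject
  (2,1)=O (2,4)=O (3,4)=. -> step gives (2,3)='O' but target has '.' -> reject
  (2,1)=O (2,4)=O (3,4)=O -> step gives (2,4)='O' but target has '.' -> reject
Unique solution: (2,1)=live, (2,4)=dead, (3,4)=dead.
Check: live-neighbor counts of every cell in the completed generation 0:
13332
33342
33321
12100
Applying B3/S23 to generation 0 with these counts gives:
.OOOO
OOO.O
OOO..
.....
which matches the target exactly.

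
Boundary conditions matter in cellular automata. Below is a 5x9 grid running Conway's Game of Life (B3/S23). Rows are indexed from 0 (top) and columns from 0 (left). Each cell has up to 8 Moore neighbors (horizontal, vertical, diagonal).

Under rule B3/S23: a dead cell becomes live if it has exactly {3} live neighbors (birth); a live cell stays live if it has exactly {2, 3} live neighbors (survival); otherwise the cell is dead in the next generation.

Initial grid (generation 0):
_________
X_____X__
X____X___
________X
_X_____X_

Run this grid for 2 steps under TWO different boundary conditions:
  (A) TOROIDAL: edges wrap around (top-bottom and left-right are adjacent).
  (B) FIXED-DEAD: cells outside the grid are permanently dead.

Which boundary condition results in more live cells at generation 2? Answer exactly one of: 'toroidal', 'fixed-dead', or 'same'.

Under TOROIDAL boundary, generation 2:
_________
_________
X_______X
X_______X
_________
Population = 4

Under FIXED-DEAD boundary, generation 2:
_________
_________
_________
_________
_________
Population = 0

Comparison: toroidal=4, fixed-dead=0 -> toroidal

Answer: toroidal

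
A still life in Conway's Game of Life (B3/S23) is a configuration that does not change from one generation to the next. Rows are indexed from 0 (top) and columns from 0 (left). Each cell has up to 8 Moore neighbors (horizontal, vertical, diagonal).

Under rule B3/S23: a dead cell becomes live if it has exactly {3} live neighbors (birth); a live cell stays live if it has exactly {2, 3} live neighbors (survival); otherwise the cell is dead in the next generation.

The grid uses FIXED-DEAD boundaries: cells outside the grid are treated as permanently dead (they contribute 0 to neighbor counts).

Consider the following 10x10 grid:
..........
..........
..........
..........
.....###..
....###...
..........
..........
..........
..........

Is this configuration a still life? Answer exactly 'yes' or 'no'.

Answer: no

Derivation:
Compute generation 1 and compare to generation 0 (given above):
Generation 1:
..........
..........
..........
......#...
....#..#..
....#..#..
.....#....
..........
..........
..........
Cell (3,6) differs: gen0=0 vs gen1=1 -> NOT a still life.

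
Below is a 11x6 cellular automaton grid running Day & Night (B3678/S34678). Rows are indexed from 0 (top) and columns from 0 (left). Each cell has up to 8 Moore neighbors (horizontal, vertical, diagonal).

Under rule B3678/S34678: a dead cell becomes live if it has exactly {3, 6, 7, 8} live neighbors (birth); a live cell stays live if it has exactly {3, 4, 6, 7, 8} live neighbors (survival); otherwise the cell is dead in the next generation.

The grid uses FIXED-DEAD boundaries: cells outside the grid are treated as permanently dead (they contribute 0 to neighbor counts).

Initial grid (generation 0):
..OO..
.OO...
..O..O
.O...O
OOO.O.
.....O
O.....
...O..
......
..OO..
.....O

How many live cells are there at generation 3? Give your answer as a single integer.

Answer: 10

Derivation:
Simulating step by step:
Generation 0 (given above): 18 live cells
Generation 1: 14 live cells
.OO...
.OO...
..O...
OO.OO.
.O...O
O.....
......
......
..OO..
......
......
Generation 2: 11 live cells
.OO...
.OOO..
O.O...
.O....
.OO.O.
......
......
......
......
......
......
Generation 3: 10 live cells
.OOO..
O..O..
..OO..
OO.O..
......
......
......
......
......
......
......
Population at generation 3: 10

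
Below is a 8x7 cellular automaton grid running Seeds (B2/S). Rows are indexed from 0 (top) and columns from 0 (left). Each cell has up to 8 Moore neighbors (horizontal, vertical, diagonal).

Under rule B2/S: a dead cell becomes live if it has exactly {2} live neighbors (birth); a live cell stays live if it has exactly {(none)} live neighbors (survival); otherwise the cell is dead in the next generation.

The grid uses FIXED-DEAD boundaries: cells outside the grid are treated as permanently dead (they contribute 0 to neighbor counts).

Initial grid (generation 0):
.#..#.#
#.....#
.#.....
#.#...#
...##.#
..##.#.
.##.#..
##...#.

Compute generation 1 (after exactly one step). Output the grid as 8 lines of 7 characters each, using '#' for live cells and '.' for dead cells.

Simulating step by step:
Generation 0 (given above): 21 live cells
Generation 1: 10 live cells
(generation 1 grid is the final answer)

Answer: #......
..#....
..#..##
....#..
.......
......#
......#
...##..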